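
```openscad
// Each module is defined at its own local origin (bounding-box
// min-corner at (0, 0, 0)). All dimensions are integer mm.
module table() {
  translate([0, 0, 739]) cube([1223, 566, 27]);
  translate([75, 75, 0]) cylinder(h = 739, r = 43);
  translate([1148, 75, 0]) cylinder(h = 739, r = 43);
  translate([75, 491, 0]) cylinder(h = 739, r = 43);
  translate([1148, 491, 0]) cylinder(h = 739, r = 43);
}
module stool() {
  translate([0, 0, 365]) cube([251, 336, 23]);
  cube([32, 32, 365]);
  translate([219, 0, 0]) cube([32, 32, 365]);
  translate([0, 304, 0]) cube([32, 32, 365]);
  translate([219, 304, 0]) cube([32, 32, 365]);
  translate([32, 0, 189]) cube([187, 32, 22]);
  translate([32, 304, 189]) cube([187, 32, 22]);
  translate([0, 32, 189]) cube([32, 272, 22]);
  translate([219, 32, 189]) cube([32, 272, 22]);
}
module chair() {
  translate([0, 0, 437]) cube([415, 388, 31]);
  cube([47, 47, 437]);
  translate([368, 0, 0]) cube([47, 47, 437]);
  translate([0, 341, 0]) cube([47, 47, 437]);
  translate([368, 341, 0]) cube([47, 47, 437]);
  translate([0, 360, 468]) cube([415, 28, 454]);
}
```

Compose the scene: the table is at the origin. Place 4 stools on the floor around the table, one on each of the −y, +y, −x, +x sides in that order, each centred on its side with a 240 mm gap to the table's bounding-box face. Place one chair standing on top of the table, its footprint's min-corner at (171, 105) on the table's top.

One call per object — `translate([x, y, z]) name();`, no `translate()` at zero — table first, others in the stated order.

table();
translate([486, -576, 0]) stool();
translate([486, 806, 0]) stool();
translate([-491, 115, 0]) stool();
translate([1463, 115, 0]) stool();
translate([171, 105, 766]) chair();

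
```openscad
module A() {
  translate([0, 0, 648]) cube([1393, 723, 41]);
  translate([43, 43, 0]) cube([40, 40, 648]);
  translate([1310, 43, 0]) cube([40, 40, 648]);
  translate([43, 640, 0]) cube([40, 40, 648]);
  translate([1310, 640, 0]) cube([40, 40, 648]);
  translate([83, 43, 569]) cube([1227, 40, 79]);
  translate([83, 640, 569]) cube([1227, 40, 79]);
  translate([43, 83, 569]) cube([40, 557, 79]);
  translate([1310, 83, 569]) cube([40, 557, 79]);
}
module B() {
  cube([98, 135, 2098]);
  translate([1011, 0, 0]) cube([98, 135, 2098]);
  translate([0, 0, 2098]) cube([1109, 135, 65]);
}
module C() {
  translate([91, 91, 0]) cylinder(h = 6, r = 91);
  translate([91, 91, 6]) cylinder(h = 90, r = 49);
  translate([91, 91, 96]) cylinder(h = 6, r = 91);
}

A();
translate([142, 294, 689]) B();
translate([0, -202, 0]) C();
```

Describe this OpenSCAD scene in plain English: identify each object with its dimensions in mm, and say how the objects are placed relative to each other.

A is a table: top 1393 mm (x) × 723 mm (y), 41 mm thick, upper face at z = 689 mm, on four 40×40 mm square legs, each inset 43 mm from the nearest pair of top edges, running from z = 0 to the bottom of the top. Four apron rails, 40 mm thick and 79 mm tall, run between adjacent legs with their top edges flush with the underside of the top and their outer faces flush with the legs' outer faces.

B is a door frame. The clear opening is 913 mm wide and 2098 mm high. Two 98 mm wide jambs, 135 mm deep, stand either side of the opening from the floor to the top of the opening. A 65 mm thick head sits across the top of both jambs, spanning the full outside width of the frame.

C is a spool: two coaxial disc flanges of radius 91 mm and thickness 6 mm, joined by a core cylinder of radius 49 mm and height 90 mm. The lower flange rests on z = 0 and the three cylinders share a vertical axis.

The door frame is on top of the table, centred. The spool is on the floor beside the table on its −y side.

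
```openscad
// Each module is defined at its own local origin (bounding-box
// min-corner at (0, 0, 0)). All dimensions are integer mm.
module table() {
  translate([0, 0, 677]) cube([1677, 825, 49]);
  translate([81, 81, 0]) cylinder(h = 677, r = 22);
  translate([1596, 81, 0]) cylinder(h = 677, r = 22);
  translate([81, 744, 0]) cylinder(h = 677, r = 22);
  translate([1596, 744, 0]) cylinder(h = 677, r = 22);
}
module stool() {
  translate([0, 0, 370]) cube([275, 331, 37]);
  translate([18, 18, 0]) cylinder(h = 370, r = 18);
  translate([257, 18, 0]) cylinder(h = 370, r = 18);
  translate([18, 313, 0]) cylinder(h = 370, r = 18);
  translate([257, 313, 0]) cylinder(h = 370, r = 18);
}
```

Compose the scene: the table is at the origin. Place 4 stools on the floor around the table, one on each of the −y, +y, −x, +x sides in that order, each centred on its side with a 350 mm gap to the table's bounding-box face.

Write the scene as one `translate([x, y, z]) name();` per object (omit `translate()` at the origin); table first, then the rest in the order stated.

table();
translate([701, -681, 0]) stool();
translate([701, 1175, 0]) stool();
translate([-625, 247, 0]) stool();
translate([2027, 247, 0]) stool();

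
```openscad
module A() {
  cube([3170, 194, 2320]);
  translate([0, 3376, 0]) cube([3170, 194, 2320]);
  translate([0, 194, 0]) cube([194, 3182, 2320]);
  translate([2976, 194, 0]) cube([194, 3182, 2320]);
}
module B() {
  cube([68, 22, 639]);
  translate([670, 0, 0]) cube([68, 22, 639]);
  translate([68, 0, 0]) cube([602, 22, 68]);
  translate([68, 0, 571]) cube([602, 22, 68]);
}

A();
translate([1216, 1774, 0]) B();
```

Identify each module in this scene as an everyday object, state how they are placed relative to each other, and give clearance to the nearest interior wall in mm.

Clearances: x = 1022, y = 1580; minimum 1022 mm.

A is a house frame. B is a picture frame. The picture frame sits inside the house frame, centred. The clearance to the nearest interior wall is 1022 mm.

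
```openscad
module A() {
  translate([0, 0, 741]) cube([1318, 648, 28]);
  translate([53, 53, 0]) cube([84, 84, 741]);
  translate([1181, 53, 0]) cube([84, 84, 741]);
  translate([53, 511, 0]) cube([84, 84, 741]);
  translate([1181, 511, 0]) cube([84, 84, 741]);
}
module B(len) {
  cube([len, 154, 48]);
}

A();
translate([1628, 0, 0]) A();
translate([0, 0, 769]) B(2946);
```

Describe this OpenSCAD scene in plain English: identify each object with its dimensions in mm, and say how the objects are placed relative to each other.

A is a table with a 1318×648 mm rectangular top, 28 mm thick, top surface at z = 769 mm, supported by four 84×84 mm square legs, each inset 53 mm from the nearest pair of top edges, running from the floor.

B is a rectangular beam 2946 mm long (x), 154 mm deep (y), 48 mm thick (z).

The beam spans the tops of two tables placed 310 mm apart, resting at z = 769 mm.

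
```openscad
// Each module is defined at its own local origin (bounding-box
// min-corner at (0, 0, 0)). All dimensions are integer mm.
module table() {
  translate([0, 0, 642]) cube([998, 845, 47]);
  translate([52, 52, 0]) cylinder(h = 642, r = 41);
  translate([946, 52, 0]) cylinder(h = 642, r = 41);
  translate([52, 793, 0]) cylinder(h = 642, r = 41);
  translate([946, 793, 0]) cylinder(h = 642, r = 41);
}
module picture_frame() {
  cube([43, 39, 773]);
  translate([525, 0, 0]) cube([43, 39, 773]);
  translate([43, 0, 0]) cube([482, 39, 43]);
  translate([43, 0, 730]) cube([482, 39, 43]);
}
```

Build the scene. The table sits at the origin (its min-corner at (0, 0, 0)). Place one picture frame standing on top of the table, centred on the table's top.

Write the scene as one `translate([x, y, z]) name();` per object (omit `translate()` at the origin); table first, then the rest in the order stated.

table();
translate([215, 403, 689]) picture_frame();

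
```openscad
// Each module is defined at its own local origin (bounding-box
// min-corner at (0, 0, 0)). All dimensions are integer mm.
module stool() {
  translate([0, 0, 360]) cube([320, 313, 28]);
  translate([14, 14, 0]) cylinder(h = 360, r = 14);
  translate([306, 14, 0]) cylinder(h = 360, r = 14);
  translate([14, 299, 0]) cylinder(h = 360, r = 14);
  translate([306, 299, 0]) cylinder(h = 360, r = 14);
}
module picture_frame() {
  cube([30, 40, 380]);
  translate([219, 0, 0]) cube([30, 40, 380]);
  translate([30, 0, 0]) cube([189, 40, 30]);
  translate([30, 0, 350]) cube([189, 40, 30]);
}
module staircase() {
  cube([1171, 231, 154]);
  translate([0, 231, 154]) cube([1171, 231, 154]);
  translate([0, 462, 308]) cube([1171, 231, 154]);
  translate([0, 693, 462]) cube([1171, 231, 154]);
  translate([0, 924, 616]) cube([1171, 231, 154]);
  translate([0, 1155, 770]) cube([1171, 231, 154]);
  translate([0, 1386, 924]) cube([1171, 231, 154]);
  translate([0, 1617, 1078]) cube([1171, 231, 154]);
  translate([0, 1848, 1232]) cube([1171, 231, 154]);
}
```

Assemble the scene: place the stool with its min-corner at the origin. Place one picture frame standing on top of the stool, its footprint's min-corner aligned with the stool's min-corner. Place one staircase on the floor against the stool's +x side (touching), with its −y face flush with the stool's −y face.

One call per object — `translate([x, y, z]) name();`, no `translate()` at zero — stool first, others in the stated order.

stool();
translate([0, 0, 388]) picture_frame();
translate([320, 0, 0]) staircase();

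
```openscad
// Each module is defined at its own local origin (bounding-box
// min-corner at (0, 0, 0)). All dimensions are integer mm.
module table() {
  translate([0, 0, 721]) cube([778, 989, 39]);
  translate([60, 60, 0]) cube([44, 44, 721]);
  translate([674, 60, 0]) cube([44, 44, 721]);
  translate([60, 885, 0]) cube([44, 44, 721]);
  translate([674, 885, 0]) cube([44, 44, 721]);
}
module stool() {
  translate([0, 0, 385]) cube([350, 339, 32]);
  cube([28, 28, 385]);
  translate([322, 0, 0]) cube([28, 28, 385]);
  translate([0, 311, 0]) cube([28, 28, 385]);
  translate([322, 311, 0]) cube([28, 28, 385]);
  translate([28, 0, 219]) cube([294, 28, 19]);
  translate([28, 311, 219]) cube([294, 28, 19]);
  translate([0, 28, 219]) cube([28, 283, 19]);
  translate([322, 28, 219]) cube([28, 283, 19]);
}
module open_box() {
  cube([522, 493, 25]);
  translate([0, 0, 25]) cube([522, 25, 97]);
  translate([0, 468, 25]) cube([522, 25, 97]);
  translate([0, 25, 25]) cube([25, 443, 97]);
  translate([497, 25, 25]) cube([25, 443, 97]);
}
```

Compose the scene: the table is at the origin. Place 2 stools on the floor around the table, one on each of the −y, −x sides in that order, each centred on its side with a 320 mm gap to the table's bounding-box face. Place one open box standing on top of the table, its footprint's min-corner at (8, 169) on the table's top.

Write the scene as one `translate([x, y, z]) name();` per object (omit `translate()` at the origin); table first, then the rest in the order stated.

table();
translate([214, -659, 0]) stool();
translate([-670, 325, 0]) stool();
translate([8, 169, 760]) open_box();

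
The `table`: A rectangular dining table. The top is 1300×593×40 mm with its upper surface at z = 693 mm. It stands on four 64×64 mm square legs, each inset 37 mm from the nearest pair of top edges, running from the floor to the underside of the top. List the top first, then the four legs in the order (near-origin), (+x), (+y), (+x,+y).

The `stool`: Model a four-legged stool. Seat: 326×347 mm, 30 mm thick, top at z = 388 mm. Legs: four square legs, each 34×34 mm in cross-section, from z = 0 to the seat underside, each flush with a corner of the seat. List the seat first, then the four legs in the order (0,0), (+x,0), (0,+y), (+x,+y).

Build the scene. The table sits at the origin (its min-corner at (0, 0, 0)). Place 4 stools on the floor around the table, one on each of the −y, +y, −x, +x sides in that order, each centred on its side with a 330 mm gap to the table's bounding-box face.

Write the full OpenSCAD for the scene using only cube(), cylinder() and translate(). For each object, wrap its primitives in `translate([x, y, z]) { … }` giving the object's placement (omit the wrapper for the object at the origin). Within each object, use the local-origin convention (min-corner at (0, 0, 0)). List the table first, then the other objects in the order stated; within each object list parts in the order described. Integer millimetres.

translate([0, 0, 653]) cube([1300, 593, 40]);
translate([37, 37, 0]) cube([64, 64, 653]);
translate([1199, 37, 0]) cube([64, 64, 653]);
translate([37, 492, 0]) cube([64, 64, 653]);
translate([1199, 492, 0]) cube([64, 64, 653]);
translate([487, -677, 0]) {
  translate([0, 0, 358]) cube([326, 347, 30]);
  cube([34, 34, 358]);
  translate([292, 0, 0]) cube([34, 34, 358]);
  translate([0, 313, 0]) cube([34, 34, 358]);
  translate([292, 313, 0]) cube([34, 34, 358]);
}
translate([487, 923, 0]) {
  translate([0, 0, 358]) cube([326, 347, 30]);
  cube([34, 34, 358]);
  translate([292, 0, 0]) cube([34, 34, 358]);
  translate([0, 313, 0]) cube([34, 34, 358]);
  translate([292, 313, 0]) cube([34, 34, 358]);
}
translate([-656, 123, 0]) {
  translate([0, 0, 358]) cube([326, 347, 30]);
  cube([34, 34, 358]);
  translate([292, 0, 0]) cube([34, 34, 358]);
  translate([0, 313, 0]) cube([34, 34, 358]);
  translate([292, 313, 0]) cube([34, 34, 358]);
}
translate([1630, 123, 0]) {
  translate([0, 0, 358]) cube([326, 347, 30]);
  cube([34, 34, 358]);
  translate([292, 0, 0]) cube([34, 34, 358]);
  translate([0, 313, 0]) cube([34, 34, 358]);
  translate([292, 313, 0]) cube([34, 34, 358]);
}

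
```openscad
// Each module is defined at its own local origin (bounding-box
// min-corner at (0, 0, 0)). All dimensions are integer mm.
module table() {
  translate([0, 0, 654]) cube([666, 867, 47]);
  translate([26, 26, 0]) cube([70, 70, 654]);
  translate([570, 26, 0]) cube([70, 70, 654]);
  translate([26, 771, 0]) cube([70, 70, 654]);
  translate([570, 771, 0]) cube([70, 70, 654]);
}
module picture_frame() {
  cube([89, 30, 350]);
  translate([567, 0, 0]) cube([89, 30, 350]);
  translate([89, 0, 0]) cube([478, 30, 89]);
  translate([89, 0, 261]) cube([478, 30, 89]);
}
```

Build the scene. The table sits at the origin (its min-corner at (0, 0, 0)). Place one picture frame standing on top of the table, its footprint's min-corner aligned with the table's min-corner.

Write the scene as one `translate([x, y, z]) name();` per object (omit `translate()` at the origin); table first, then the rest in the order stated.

table();
translate([0, 0, 701]) picture_frame();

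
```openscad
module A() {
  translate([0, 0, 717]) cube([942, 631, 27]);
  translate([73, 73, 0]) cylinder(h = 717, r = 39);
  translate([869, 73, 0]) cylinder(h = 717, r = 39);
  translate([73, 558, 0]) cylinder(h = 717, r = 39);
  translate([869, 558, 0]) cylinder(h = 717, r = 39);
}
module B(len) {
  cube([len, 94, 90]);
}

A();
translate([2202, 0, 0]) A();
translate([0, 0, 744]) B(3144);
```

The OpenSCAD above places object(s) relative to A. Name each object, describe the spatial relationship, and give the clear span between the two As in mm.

Second table starts at x = 2202; first ends at x = 942; clear span = 2202 − 942 = 1260 mm.

A is a table. B is a beam. A beam spans the tops of two tables. The clear span between the two tables is 1260 mm.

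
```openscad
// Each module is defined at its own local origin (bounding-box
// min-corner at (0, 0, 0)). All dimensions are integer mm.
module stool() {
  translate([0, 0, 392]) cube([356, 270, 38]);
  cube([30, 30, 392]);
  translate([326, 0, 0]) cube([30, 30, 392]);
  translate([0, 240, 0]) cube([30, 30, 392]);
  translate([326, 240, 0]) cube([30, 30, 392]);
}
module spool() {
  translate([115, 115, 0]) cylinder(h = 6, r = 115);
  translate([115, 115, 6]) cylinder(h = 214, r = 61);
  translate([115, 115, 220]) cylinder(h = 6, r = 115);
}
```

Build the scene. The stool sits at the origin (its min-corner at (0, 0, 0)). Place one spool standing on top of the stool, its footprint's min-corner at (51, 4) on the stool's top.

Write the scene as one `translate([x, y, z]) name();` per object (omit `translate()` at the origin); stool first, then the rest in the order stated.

stool();
translate([51, 4, 430]) spool();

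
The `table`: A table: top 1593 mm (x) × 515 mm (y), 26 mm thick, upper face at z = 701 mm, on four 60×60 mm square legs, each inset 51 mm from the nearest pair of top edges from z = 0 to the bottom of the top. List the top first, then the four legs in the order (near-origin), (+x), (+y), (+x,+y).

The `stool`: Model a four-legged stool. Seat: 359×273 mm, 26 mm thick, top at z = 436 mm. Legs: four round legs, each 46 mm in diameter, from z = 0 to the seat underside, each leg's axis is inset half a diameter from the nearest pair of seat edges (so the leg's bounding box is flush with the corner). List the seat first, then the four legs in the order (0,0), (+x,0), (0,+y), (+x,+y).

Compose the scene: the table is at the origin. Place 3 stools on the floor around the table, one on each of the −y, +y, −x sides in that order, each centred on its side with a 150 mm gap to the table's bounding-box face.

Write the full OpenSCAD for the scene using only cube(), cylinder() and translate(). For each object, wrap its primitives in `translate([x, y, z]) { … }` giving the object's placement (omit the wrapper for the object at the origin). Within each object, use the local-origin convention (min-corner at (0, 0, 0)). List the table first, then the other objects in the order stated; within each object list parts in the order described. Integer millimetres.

translate([0, 0, 675]) cube([1593, 515, 26]);
translate([51, 51, 0]) cube([60, 60, 675]);
translate([1482, 51, 0]) cube([60, 60, 675]);
translate([51, 404, 0]) cube([60, 60, 675]);
translate([1482, 404, 0]) cube([60, 60, 675]);
translate([617, -423, 0]) {
  translate([0, 0, 410]) cube([359, 273, 26]);
  translate([23, 23, 0]) cylinder(h = 410, r = 23);
  translate([336, 23, 0]) cylinder(h = 410, r = 23);
  translate([23, 250, 0]) cylinder(h = 410, r = 23);
  translate([336, 250, 0]) cylinder(h = 410, r = 23);
}
translate([617, 665, 0]) {
  translate([0, 0, 410]) cube([359, 273, 26]);
  translate([23, 23, 0]) cylinder(h = 410, r = 23);
  translate([336, 23, 0]) cylinder(h = 410, r = 23);
  translate([23, 250, 0]) cylinder(h = 410, r = 23);
  translate([336, 250, 0]) cylinder(h = 410, r = 23);
}
translate([-509, 121, 0]) {
  translate([0, 0, 410]) cube([359, 273, 26]);
  translate([23, 23, 0]) cylinder(h = 410, r = 23);
  translate([336, 23, 0]) cylinder(h = 410, r = 23);
  translate([23, 250, 0]) cylinder(h = 410, r = 23);
  translate([336, 250, 0]) cylinder(h = 410, r = 23);
}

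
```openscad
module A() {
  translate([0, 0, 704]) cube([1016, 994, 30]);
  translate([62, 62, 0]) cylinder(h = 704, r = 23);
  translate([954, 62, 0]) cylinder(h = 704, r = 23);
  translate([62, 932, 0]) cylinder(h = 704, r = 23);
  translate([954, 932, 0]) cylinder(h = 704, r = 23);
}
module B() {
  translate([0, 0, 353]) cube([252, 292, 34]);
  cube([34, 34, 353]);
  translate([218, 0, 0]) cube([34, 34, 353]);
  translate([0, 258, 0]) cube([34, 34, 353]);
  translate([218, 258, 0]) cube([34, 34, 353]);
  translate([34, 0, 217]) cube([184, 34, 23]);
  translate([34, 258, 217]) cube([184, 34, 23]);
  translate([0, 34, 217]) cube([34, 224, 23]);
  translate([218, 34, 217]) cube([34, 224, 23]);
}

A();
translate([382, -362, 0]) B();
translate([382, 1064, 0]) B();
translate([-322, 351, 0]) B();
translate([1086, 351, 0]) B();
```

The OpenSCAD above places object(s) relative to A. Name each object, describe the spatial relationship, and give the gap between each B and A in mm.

Each stool's nearest face is 70 mm from the table's bounding box.

A is a table. B is a stool. Four stools sit around the table at the −y, +y, −x, +x sides. The gap between each stool and the table is 70 mm.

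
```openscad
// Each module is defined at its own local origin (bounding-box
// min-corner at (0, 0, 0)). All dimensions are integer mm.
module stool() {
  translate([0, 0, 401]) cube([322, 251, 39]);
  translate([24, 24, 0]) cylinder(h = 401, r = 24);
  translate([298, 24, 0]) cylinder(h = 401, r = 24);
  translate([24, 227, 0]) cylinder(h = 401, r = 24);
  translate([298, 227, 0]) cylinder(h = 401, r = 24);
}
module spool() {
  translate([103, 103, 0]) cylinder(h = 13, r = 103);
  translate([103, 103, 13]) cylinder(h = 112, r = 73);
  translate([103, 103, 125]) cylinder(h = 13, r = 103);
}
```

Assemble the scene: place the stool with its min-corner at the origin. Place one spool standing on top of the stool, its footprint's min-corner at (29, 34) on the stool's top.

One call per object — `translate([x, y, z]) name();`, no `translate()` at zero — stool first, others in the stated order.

stool();
translate([29, 34, 440]) spool();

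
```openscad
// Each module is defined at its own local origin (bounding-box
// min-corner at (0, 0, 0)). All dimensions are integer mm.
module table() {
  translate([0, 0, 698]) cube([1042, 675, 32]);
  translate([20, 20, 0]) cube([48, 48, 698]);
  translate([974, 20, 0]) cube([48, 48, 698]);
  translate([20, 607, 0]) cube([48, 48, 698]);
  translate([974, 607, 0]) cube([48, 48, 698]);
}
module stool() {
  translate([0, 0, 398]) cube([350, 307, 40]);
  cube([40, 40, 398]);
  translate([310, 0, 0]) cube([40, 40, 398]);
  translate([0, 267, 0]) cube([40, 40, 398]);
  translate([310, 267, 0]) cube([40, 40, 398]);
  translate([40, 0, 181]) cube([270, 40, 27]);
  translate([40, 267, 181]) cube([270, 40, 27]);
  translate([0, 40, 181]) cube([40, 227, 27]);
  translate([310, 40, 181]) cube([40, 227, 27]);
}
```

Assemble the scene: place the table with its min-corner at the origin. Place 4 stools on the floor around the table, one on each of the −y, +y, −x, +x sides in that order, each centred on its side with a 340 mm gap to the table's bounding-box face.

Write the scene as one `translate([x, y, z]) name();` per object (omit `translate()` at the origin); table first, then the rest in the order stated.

table();
translate([346, -647, 0]) stool();
translate([346, 1015, 0]) stool();
translate([-690, 184, 0]) stool();
translate([1382, 184, 0]) stool();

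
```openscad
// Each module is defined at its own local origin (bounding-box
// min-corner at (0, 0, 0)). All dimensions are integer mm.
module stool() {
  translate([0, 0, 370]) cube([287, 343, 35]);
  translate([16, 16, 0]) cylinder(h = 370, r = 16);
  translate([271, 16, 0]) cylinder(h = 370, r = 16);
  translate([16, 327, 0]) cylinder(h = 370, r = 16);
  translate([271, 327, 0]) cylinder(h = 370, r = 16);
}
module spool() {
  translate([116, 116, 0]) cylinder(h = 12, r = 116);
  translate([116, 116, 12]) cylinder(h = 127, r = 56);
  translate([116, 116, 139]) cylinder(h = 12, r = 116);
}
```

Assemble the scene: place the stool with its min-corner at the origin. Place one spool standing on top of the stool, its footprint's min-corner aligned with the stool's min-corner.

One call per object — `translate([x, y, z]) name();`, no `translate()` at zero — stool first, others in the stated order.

stool();
translate([0, 0, 405]) spool();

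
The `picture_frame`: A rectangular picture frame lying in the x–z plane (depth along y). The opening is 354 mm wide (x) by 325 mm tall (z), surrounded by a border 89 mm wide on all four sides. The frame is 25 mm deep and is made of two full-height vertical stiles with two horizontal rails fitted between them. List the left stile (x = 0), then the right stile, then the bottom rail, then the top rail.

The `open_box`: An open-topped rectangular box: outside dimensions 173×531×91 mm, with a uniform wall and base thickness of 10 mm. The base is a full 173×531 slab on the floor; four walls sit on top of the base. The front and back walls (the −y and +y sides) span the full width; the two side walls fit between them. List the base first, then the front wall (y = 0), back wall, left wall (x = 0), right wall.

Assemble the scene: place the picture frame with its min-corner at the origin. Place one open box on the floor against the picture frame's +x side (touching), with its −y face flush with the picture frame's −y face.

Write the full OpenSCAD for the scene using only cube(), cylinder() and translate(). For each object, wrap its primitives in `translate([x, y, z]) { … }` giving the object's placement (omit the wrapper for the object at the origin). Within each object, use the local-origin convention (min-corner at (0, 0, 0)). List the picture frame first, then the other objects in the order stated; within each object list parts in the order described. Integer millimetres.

cube([89, 25, 503]);
translate([443, 0, 0]) cube([89, 25, 503]);
translate([89, 0, 0]) cube([354, 25, 89]);
translate([89, 0, 414]) cube([354, 25, 89]);
translate([532, 0, 0]) {
  cube([173, 531, 10]);
  translate([0, 0, 10]) cube([173, 10, 81]);
  translate([0, 521, 10]) cube([173, 10, 81]);
  translate([0, 10, 10]) cube([10, 511, 81]);
  translate([163, 10, 10]) cube([10, 511, 81]);
}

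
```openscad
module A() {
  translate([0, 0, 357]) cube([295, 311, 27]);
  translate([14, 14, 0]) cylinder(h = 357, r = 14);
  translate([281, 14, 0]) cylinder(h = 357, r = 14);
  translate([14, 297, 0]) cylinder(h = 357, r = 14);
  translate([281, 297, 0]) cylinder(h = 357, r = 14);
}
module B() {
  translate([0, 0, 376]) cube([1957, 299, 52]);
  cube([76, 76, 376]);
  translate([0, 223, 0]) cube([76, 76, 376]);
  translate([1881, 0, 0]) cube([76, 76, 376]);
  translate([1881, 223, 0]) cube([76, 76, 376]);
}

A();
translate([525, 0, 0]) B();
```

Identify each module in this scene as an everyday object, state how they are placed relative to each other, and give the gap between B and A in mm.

The bench's nearest face is 230 mm from the stool's +x face.

A is a stool. B is a bench. The bench is on the floor beside the stool on its +x side. The gap between the bench and the stool is 230 mm.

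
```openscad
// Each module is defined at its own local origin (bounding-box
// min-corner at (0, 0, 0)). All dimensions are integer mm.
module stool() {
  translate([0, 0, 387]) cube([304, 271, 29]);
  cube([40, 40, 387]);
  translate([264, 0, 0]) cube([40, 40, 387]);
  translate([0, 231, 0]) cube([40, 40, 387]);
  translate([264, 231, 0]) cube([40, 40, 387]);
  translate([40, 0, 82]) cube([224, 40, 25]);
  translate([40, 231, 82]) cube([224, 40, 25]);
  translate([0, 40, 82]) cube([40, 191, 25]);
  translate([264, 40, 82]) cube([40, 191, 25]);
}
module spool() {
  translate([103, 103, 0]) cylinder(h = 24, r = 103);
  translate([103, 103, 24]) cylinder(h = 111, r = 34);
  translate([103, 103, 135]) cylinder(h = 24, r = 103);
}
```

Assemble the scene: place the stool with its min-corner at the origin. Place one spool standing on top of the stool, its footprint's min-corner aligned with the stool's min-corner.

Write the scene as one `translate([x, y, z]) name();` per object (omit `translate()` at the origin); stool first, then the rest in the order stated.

stool();
translate([0, 0, 416]) spool();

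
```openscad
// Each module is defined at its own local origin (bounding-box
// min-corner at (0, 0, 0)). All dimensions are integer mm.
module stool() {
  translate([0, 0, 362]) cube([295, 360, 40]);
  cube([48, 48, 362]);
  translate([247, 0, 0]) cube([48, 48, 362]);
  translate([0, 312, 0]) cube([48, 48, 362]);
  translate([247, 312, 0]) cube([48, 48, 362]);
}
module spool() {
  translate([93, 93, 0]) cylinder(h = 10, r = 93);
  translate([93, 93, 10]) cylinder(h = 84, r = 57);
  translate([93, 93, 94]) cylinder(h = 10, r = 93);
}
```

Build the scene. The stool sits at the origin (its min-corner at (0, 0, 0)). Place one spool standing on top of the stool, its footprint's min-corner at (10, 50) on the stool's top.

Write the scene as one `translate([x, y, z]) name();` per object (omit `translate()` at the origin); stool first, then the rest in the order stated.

stool();
translate([10, 50, 402]) spool();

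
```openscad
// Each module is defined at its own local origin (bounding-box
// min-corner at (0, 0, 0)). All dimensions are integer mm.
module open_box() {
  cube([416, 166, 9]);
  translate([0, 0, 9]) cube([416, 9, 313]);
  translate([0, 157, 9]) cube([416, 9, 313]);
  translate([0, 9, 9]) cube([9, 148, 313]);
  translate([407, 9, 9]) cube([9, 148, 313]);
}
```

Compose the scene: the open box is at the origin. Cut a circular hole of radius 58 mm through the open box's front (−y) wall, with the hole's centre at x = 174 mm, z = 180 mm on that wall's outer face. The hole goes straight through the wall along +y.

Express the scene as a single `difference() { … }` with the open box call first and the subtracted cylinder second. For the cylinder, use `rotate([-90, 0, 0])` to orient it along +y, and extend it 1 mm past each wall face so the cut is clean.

difference() {
  open_box();
  translate([174, -1, 180]) rotate([-90, 0, 0]) cylinder(h = 11, r = 58);
}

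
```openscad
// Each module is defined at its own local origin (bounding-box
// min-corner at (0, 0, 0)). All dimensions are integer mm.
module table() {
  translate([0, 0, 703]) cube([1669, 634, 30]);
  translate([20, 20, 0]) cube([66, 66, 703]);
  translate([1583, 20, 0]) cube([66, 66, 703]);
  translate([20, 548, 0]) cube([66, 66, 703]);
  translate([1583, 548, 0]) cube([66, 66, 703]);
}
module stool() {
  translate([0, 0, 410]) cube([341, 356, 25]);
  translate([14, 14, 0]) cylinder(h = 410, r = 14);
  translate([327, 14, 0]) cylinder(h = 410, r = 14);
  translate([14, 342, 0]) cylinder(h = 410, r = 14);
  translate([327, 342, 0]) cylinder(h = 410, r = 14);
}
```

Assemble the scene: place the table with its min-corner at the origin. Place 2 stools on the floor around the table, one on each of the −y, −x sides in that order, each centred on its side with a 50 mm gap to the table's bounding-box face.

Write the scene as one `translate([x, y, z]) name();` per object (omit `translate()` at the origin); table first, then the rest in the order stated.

table();
translate([664, -406, 0]) stool();
translate([-391, 139, 0]) stool();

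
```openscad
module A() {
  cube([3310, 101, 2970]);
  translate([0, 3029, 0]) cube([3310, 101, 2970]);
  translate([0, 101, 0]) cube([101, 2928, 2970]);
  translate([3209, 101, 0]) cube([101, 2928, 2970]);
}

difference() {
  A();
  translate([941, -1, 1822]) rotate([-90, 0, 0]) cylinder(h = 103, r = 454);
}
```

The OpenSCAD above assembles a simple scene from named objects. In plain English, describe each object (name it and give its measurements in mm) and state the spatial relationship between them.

A is the wall frame of a small rectangular building: four walls, each 2970 mm tall and 101 mm thick, enclosing a footprint 3310 mm (x) by 3130 mm (y) outside-to-outside, with no floor or roof. The front and back walls (the −y and +y sides) span the full width; the two side walls fit between them.

The house frame has a circular hole of radius 454 mm through its front wall, centred at (x = 941, z = 1822).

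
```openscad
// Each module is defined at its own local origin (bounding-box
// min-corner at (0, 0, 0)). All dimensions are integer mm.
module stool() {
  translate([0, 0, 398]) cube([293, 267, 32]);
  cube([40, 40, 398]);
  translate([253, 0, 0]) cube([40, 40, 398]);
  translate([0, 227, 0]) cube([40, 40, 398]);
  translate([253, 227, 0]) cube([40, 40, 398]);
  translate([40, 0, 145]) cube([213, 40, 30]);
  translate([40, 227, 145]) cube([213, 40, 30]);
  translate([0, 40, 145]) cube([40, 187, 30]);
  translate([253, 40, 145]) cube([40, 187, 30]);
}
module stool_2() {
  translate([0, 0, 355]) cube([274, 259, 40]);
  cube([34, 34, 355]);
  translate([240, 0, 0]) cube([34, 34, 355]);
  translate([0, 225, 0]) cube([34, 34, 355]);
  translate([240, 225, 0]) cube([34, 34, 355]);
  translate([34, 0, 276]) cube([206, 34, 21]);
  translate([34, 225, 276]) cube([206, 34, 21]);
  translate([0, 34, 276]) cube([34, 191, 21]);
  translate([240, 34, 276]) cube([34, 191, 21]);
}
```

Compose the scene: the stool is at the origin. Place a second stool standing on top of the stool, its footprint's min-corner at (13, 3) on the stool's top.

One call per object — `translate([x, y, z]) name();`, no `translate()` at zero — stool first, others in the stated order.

stool();
translate([13, 3, 430]) stool_2();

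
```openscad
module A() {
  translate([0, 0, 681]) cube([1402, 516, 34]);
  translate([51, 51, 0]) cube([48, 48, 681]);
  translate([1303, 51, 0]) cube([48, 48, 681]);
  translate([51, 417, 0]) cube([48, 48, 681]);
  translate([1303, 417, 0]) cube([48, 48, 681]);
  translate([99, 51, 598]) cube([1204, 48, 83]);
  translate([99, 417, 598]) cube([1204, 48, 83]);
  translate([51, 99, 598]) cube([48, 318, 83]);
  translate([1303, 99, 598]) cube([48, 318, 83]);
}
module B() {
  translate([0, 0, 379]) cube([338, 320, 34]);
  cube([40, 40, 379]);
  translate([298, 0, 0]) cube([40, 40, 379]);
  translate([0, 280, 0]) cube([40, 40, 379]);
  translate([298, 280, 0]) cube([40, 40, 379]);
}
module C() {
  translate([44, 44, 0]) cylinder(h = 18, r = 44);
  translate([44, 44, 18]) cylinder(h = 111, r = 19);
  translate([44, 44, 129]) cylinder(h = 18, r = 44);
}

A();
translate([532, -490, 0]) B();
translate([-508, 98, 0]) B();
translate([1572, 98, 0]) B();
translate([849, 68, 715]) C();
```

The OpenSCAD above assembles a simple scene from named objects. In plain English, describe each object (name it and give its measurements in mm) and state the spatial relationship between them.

A is a table: top 1402 mm (x) × 516 mm (y), 34 mm thick, upper face at z = 715 mm, on four 48×48 mm square legs, each inset 51 mm from the nearest pair of top edges, running from z = 0 to the bottom of the top. Four apron rails, 48 mm thick and 83 mm tall, run between adjacent legs with their top edges flush with the underside of the top and their outer faces flush with the legs' outer faces.

B is a four-legged stool. The seat is 338×320 mm, 34 mm thick, top at z = 413 mm. It stands on four square legs, each 40×40 mm in cross-section, from z = 0 to the seat underside, each flush with a corner of the seat.

C is a spool: two coaxial disc flanges of radius 44 mm and thickness 18 mm, joined by a core cylinder of radius 19 mm and height 111 mm. The lower flange rests on z = 0 and the three cylinders share a vertical axis.

Three stools sit around the table at the −y, −x, +x sides. The spool is on top of the table.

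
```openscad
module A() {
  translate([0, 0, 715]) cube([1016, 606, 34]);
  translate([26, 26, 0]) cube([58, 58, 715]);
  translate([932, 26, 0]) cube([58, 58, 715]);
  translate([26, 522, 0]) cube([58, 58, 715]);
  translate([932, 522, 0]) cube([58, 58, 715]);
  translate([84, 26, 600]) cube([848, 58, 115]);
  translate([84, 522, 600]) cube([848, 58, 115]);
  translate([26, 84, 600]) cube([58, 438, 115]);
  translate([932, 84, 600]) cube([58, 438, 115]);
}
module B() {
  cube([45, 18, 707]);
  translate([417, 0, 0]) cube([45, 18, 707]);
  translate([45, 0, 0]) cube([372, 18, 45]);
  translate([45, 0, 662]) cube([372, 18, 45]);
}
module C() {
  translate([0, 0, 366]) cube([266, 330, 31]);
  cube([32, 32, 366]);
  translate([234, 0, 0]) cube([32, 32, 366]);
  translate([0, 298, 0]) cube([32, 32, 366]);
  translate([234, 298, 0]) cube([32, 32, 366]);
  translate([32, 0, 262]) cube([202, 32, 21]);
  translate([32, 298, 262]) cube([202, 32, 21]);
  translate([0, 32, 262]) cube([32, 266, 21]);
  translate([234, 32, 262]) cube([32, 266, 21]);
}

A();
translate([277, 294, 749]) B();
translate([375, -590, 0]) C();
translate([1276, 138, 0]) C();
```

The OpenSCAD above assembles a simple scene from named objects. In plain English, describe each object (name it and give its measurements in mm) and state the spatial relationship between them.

A is a rectangular dining table. The top is 1016×606×34 mm with its upper surface at z = 749 mm. It stands on four 58×58 mm square legs, each inset 26 mm from the nearest pair of top edges, running from the floor to the underside of the top. Four apron rails, 58 mm thick and 115 mm tall, run between adjacent legs with their top edges flush with the underside of the top and their outer faces flush with the legs' outer faces.

B is a rectangular picture frame lying in the x–z plane (depth along y). The opening is 372 mm wide (x) by 617 mm tall (z), surrounded by a border 45 mm wide on all four sides. The frame is 18 mm deep and is made of two full-height vertical stiles with two horizontal rails fitted between them.

C is a simple wooden stool: a rectangular seat 266 mm (x) by 330 mm (y), 31 mm thick, top face at z = 397 mm, on four square legs, each 32×32 mm in cross-section. The legs rest on z = 0, each flush with a corner of the seat. Four stretchers, 32 mm wide and 21 mm tall, connect adjacent legs with their undersides at z = 262 mm, each running between the inner faces of the legs it joins and aligned with the legs' outer faces on the other axis.

The picture frame is on top of the table, centred. Two stools sit around the table at the −y, +x sides.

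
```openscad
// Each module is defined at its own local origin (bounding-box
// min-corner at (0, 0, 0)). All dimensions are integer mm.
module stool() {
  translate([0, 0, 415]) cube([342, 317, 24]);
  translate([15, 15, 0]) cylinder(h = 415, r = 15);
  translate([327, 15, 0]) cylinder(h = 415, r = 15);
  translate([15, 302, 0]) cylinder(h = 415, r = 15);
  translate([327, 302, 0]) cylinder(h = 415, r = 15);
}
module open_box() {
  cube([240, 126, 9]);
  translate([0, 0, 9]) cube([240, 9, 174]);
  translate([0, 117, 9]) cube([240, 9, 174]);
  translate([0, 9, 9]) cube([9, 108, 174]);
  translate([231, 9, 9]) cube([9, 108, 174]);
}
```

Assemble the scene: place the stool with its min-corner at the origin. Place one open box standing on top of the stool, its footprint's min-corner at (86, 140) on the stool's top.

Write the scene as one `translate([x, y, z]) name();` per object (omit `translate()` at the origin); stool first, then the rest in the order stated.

stool();
translate([86, 140, 439]) open_box();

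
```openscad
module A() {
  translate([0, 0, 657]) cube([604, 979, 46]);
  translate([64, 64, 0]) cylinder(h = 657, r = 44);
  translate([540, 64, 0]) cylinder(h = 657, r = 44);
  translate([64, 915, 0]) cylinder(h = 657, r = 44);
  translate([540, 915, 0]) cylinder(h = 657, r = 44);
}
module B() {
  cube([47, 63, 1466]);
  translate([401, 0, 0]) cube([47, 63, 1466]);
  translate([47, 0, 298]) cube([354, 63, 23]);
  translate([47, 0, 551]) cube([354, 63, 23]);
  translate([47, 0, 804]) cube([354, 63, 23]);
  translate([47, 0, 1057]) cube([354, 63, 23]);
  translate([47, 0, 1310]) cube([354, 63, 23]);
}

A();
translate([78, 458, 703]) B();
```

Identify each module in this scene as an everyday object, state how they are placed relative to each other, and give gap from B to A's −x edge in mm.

The ladder's min-x is at 78; the table's min-x is 0; gap = 78 mm.

A is a table. B is a ladder. The ladder is on top of the table, centred. The gap from the ladder to the table's −x edge is 78 mm.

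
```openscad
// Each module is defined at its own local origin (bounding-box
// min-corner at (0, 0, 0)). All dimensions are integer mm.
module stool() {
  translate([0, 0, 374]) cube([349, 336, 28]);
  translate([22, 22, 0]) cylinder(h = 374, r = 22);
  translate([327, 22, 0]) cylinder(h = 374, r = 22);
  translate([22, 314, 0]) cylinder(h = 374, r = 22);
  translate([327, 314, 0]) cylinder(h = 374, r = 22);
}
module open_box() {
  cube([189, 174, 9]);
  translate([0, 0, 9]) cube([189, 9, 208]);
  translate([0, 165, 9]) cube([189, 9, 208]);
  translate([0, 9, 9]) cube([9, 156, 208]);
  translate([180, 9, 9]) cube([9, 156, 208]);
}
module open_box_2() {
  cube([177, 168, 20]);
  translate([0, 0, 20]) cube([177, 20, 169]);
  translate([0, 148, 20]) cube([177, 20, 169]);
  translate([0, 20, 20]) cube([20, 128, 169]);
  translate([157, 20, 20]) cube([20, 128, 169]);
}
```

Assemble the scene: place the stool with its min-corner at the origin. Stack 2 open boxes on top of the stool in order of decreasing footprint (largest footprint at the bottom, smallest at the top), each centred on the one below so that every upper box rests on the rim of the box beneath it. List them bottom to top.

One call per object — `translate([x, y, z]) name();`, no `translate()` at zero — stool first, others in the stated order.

stool();
translate([80, 81, 402]) open_box();
translate([86, 84, 619]) open_box_2();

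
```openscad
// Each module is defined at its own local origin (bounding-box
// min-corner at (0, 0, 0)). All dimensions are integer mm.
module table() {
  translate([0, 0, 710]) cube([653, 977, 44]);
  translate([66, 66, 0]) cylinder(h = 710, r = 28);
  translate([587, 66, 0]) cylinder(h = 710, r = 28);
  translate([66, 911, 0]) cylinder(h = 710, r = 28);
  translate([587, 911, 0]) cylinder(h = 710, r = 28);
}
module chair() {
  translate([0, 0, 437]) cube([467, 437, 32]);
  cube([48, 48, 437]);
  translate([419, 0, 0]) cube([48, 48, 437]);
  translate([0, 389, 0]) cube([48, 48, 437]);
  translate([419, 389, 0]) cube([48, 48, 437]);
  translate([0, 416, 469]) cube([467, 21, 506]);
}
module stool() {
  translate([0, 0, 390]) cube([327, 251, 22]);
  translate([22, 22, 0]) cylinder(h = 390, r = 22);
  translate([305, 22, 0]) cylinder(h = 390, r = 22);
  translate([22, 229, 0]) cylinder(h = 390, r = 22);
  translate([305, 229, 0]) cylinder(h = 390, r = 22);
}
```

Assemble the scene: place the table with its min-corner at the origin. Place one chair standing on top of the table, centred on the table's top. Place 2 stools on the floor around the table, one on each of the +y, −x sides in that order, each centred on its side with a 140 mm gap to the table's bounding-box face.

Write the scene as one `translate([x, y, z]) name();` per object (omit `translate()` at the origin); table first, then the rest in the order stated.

table();
translate([93, 270, 754]) chair();
translate([163, 1117, 0]) stool();
translate([-467, 363, 0]) stool();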